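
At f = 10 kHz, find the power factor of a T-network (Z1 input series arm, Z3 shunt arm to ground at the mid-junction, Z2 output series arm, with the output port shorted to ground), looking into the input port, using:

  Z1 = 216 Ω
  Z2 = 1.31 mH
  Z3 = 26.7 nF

Step 1 — Angular frequency: ω = 2π·f = 2π·1e+04 = 6.283e+04 rad/s.
Step 2 — Component impedances:
  Z1: Z = R = 216 Ω
  Z2: Z = jωL = j·6.283e+04·0.00131 = 0 + j82.31 Ω
  Z3: Z = 1/(jωC) = -j/(ω·C) = 0 - j596.1 Ω
Step 3 — With the output port shorted to ground, the output series arm Z2 runs from the junction to ground; the shunt arm Z3 also runs from the junction to ground. They appear in parallel: Z3 || Z2 = 0 + j95.5 Ω.
Step 4 — Series with input arm Z1: Z_in = Z1 + (Z3 || Z2) = 216 + j95.5 Ω = 236.2∠23.9° Ω.
Step 5 — Power factor: PF = cos(φ) = Re(Z)/|Z| = 216/236.17 = 0.9146.
Step 6 — Type: Im(Z) = 95.5 ⇒ lagging (phase φ = 23.9°).

PF = 0.9146 (lagging, φ = 23.9°)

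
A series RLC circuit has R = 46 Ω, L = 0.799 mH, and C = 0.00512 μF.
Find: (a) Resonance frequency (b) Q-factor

Step 1 — Resonance condition Im(Z)=0 gives ω₀ = 1/√(LC).
Step 2 — ω₀ = 1/√(0.000799·5.12e-09) = 4.944e+05 rad/s.
Step 3 — f₀ = ω₀/(2π) = 7.869e+04 Hz.
Step 4 — Series Q: Q = ω₀L/R = 4.944e+05·0.000799/46 = 8.588.

(a) f₀ = 7.869e+04 Hz  (b) Q = 8.588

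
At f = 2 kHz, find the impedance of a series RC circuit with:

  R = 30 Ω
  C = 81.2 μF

Step 1 — Angular frequency: ω = 2π·f = 2π·2000 = 1.257e+04 rad/s.
Step 2 — Component impedances:
  R: Z = R = 30 Ω
  C: Z = 1/(jωC) = -j/(ω·C) = 0 - j0.98 Ω
Step 3 — Series combination: Z_total = R + C = 30 - j0.98 Ω = 30.02∠-1.9° Ω.

Z = 30 - j0.98 Ω = 30.02∠-1.9° Ω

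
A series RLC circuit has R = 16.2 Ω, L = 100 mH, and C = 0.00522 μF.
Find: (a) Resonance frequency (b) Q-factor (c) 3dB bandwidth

Step 1 — Resonance: ω₀ = 1/√(LC) = 1/√(0.1·5.22e-09) = 4.377e+04 rad/s.
Step 2 — f₀ = ω₀/(2π) = 6966 Hz.
Step 3 — Series Q: Q = ω₀L/R = 4.377e+04·0.1/16.2 = 270.2.
Step 4 — Bandwidth: Δω = ω₀/Q = 162 rad/s; BW = Δω/(2π) = 25.78 Hz.

(a) f₀ = 6966 Hz  (b) Q = 270.2  (c) BW = 25.78 Hz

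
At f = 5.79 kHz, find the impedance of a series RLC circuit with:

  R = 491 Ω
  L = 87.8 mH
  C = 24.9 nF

Step 1 — Angular frequency: ω = 2π·f = 2π·5790 = 3.638e+04 rad/s.
Step 2 — Component impedances:
  R: Z = R = 491 Ω
  L: Z = jωL = j·3.638e+04·0.0878 = 0 + j3194 Ω
  C: Z = 1/(jωC) = -j/(ω·C) = 0 - j1104 Ω
Step 3 — Series combination: Z_total = R + L + C = 491 + j2090 Ω = 2147∠76.8° Ω.

Z = 491 + j2090 Ω = 2147∠76.8° Ω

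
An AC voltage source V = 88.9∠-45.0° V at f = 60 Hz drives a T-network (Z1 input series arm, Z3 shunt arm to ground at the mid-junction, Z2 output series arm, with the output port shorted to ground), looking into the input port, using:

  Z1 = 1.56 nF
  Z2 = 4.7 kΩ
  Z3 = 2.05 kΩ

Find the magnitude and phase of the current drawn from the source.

Step 1 — Angular frequency: ω = 2π·f = 2π·60 = 377 rad/s.
Step 2 — Component impedances:
  Z1: Z = 1/(jωC) = -j/(ω·C) = 0 - j1.7e+06 Ω
  Z2: Z = R = 4700 Ω
  Z3: Z = R = 2050 Ω
Step 3 — With the output port shorted to ground, the output series arm Z2 runs from the junction to ground; the shunt arm Z3 also runs from the junction to ground. They appear in parallel: Z3 || Z2 = 1427 Ω.
Step 4 — Series with input arm Z1: Z_in = Z1 + (Z3 || Z2) = 1427 - j1.7e+06 Ω = 1.7e+06∠-90.0° Ω.
Step 5 — Source phasor: V = 88.9∠-45.0° V = 62.86 - j62.86 V.
Step 6 — Ohm's law: I = V / Z_total = (62.86 - j62.86) / (1427 - j1.7e+06) = 3.7e-05 + j3.694e-05 A.
Step 7 — Convert to polar: |I| = 5.228e-05 A, ∠I = 45.0°.

I = 5.228e-05∠45.0° A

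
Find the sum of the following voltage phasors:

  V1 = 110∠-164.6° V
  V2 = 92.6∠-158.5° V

Step 1 — Convert each phasor to rectangular form:
  V1 = 110·(cos(-164.6°) + j·sin(-164.6°)) = -106.1 - j29.21 V
  V2 = 92.6·(cos(-158.5°) + j·sin(-158.5°)) = -86.16 - j33.94 V
Step 2 — Sum components: V_total = -192.2 - j63.15 V.
Step 3 — Convert to polar: |V_total| = 202.3 V, ∠V_total = -161.8°.

V_total = 202.3∠-161.8° V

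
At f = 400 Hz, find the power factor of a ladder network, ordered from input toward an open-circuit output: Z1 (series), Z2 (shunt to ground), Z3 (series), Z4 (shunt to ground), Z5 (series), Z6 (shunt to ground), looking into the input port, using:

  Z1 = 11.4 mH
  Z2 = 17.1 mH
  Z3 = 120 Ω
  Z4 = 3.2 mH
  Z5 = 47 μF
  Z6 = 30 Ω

Step 1 — Angular frequency: ω = 2π·f = 2π·400 = 2513 rad/s.
Step 2 — Component impedances:
  Z1: Z = jωL = j·2513·0.0114 = 0 + j28.65 Ω
  Z2: Z = jωL = j·2513·0.0171 = 0 + j42.98 Ω
  Z3: Z = R = 120 Ω
  Z4: Z = jωL = j·2513·0.0032 = 0 + j8.042 Ω
  Z5: Z = 1/(jωC) = -j/(ω·C) = 0 - j8.466 Ω
  Z6: Z = R = 30 Ω
Step 3 — Ladder network (open output): work backward from the far end, alternating series and parallel combinations. Z_in = 12.87 + j66.25 Ω = 67.49∠79.0° Ω.
Step 4 — Power factor: PF = cos(φ) = Re(Z)/|Z| = 12.87/67.49 = 0.1907.
Step 5 — Type: Im(Z) = 66.25 ⇒ lagging (phase φ = 79.0°).

PF = 0.1907 (lagging, φ = 79.0°)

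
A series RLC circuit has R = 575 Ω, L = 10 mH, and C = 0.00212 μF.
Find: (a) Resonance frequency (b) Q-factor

Step 1 — Resonance condition Im(Z)=0 gives ω₀ = 1/√(LC).
Step 2 — ω₀ = 1/√(0.01·2.12e-09) = 2.172e+05 rad/s.
Step 3 — f₀ = ω₀/(2π) = 3.457e+04 Hz.
Step 4 — Series Q: Q = ω₀L/R = 2.172e+05·0.01/575 = 3.777.

(a) f₀ = 3.457e+04 Hz  (b) Q = 3.777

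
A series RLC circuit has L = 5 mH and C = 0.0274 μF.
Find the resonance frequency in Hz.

Step 1 — Resonance condition Im(Z)=0 gives ω₀ = 1/√(LC).
Step 2 — ω₀ = 1/√(0.005·2.74e-08) = 8.544e+04 rad/s.
Step 3 — f₀ = ω₀/(2π) = 1.36e+04 Hz.

f₀ = 1.36e+04 Hz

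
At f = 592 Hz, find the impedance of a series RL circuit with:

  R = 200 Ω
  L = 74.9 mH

Step 1 — Angular frequency: ω = 2π·f = 2π·592 = 3720 rad/s.
Step 2 — Component impedances:
  R: Z = R = 200 Ω
  L: Z = jωL = j·3720·0.0749 = 0 + j278.6 Ω
Step 3 — Series combination: Z_total = R + L = 200 + j278.6 Ω = 343∠54.3° Ω.

Z = 200 + j278.6 Ω = 343∠54.3° Ω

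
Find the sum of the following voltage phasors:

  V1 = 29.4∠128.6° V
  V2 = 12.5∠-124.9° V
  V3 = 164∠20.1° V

Step 1 — Convert each phasor to rectangular form:
  V1 = 29.4·(cos(128.6°) + j·sin(128.6°)) = -18.34 + j22.98 V
  V2 = 12.5·(cos(-124.9°) + j·sin(-124.9°)) = -7.152 - j10.25 V
  V3 = 164·(cos(20.1°) + j·sin(20.1°)) = 154 + j56.36 V
Step 2 — Sum components: V_total = 128.5 + j69.08 V.
Step 3 — Convert to polar: |V_total| = 145.9 V, ∠V_total = 28.3°.

V_total = 145.9∠28.3° V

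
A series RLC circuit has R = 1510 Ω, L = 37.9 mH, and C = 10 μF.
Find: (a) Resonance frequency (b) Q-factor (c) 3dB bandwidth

Step 1 — Resonance: ω₀ = 1/√(LC) = 1/√(0.0379·1e-05) = 1624 rad/s.
Step 2 — f₀ = ω₀/(2π) = 258.5 Hz.
Step 3 — Series Q: Q = ω₀L/R = 1624·0.0379/1510 = 0.04077.
Step 4 — Bandwidth: Δω = ω₀/Q = 3.984e+04 rad/s; BW = Δω/(2π) = 6341 Hz.

(a) f₀ = 258.5 Hz  (b) Q = 0.04077  (c) BW = 6341 Hz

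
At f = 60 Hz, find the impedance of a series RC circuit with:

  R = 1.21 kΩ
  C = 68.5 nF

Step 1 — Angular frequency: ω = 2π·f = 2π·60 = 377 rad/s.
Step 2 — Component impedances:
  R: Z = R = 1210 Ω
  C: Z = 1/(jωC) = -j/(ω·C) = 0 - j3.872e+04 Ω
Step 3 — Series combination: Z_total = R + C = 1210 - j3.872e+04 Ω = 3.874e+04∠-88.2° Ω.

Z = 1210 - j3.872e+04 Ω = 3.874e+04∠-88.2° Ω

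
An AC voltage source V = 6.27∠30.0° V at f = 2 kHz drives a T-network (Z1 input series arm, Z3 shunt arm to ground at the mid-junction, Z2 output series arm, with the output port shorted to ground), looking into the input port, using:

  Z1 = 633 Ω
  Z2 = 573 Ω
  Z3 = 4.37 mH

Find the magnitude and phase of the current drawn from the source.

Step 1 — Angular frequency: ω = 2π·f = 2π·2000 = 1.257e+04 rad/s.
Step 2 — Component impedances:
  Z1: Z = R = 633 Ω
  Z2: Z = R = 573 Ω
  Z3: Z = jωL = j·1.257e+04·0.00437 = 0 + j54.92 Ω
Step 3 — With the output port shorted to ground, the output series arm Z2 runs from the junction to ground; the shunt arm Z3 also runs from the junction to ground. They appear in parallel: Z3 || Z2 = 5.215 + j54.42 Ω.
Step 4 — Series with input arm Z1: Z_in = Z1 + (Z3 || Z2) = 638.2 + j54.42 Ω = 640.5∠4.9° Ω.
Step 5 — Source phasor: V = 6.27∠30.0° V = 5.43 + j3.135 V.
Step 6 — Ohm's law: I = V / Z_total = (5.43 + j3.135) / (638.2 + j54.42) = 0.008862 + j0.004157 A.
Step 7 — Convert to polar: |I| = 0.009789 A, ∠I = 25.1°.

I = 0.009789∠25.1° A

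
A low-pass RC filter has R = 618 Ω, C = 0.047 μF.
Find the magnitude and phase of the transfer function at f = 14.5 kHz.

Step 1 — Angular frequency: ω = 2π·1.45e+04 = 9.111e+04 rad/s.
Step 2 — Transfer function: H(jω) = 1/(1 + jωRC).
Step 3 — Denominator: 1 + jωRC = 1 + j·9.111e+04·618·4.7e-08 = 1 + j2.646.
Step 4 — H = 0.125 - j0.3307.
Step 5 — Magnitude: |H| = 0.3535 (-9.0 dB); phase: φ = -69.3°.

|H| = 0.3535 (-9.0 dB), φ = -69.3°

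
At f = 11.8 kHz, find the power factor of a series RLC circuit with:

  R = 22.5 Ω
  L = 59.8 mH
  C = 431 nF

Step 1 — Angular frequency: ω = 2π·f = 2π·1.18e+04 = 7.414e+04 rad/s.
Step 2 — Component impedances:
  R: Z = R = 22.5 Ω
  L: Z = jωL = j·7.414e+04·0.0598 = 0 + j4434 Ω
  C: Z = 1/(jωC) = -j/(ω·C) = 0 - j31.29 Ω
Step 3 — Series combination: Z_total = R + L + C = 22.5 + j4402 Ω = 4402∠89.7° Ω.
Step 4 — Power factor: PF = cos(φ) = Re(Z)/|Z| = 22.5/4402 = 0.005111.
Step 5 — Type: Im(Z) = 4402 ⇒ lagging (phase φ = 89.7°).

PF = 0.005111 (lagging, φ = 89.7°)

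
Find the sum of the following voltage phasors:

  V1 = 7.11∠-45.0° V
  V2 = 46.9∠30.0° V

Step 1 — Convert each phasor to rectangular form:
  V1 = 7.11·(cos(-45.0°) + j·sin(-45.0°)) = 5.028 - j5.028 V
  V2 = 46.9·(cos(30.0°) + j·sin(30.0°)) = 40.62 + j23.45 V
Step 2 — Sum components: V_total = 45.64 + j18.42 V.
Step 3 — Convert to polar: |V_total| = 49.22 V, ∠V_total = 22.0°.

V_total = 49.22∠22.0° V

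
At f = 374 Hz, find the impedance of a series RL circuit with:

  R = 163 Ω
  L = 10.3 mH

Step 1 — Angular frequency: ω = 2π·f = 2π·374 = 2350 rad/s.
Step 2 — Component impedances:
  R: Z = R = 163 Ω
  L: Z = jωL = j·2350·0.0103 = 0 + j24.2 Ω
Step 3 — Series combination: Z_total = R + L = 163 + j24.2 Ω = 164.8∠8.4° Ω.

Z = 163 + j24.2 Ω = 164.8∠8.4° Ω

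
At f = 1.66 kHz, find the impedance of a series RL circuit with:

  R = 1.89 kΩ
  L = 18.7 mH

Step 1 — Angular frequency: ω = 2π·f = 2π·1660 = 1.043e+04 rad/s.
Step 2 — Component impedances:
  R: Z = R = 1890 Ω
  L: Z = jωL = j·1.043e+04·0.0187 = 0 + j195 Ω
Step 3 — Series combination: Z_total = R + L = 1890 + j195 Ω = 1900∠5.9° Ω.

Z = 1890 + j195 Ω = 1900∠5.9° Ω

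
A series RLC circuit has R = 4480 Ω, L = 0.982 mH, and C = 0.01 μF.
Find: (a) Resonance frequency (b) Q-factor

Step 1 — Resonance condition Im(Z)=0 gives ω₀ = 1/√(LC).
Step 2 — ω₀ = 1/√(0.000982·1e-08) = 3.191e+05 rad/s.
Step 3 — f₀ = ω₀/(2π) = 5.079e+04 Hz.
Step 4 — Series Q: Q = ω₀L/R = 3.191e+05·0.000982/4480 = 0.06995.

(a) f₀ = 5.079e+04 Hz  (b) Q = 0.06995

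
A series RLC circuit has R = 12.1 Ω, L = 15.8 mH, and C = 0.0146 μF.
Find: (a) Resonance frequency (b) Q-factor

Step 1 — Resonance condition Im(Z)=0 gives ω₀ = 1/√(LC).
Step 2 — ω₀ = 1/√(0.0158·1.46e-08) = 6.584e+04 rad/s.
Step 3 — f₀ = ω₀/(2π) = 1.048e+04 Hz.
Step 4 — Series Q: Q = ω₀L/R = 6.584e+04·0.0158/12.1 = 85.97.

(a) f₀ = 1.048e+04 Hz  (b) Q = 85.97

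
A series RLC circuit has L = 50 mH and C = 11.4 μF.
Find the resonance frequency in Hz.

Step 1 — Resonance condition Im(Z)=0 gives ω₀ = 1/√(LC).
Step 2 — ω₀ = 1/√(0.05·1.14e-05) = 1325 rad/s.
Step 3 — f₀ = ω₀/(2π) = 210.8 Hz.

f₀ = 210.8 Hz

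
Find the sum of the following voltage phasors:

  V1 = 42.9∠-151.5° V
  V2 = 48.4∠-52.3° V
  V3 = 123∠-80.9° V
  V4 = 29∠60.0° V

Step 1 — Convert each phasor to rectangular form:
  V1 = 42.9·(cos(-151.5°) + j·sin(-151.5°)) = -37.7 - j20.47 V
  V2 = 48.4·(cos(-52.3°) + j·sin(-52.3°)) = 29.6 - j38.3 V
  V3 = 123·(cos(-80.9°) + j·sin(-80.9°)) = 19.45 - j121.5 V
  V4 = 29·(cos(60.0°) + j·sin(60.0°)) = 14.5 + j25.11 V
Step 2 — Sum components: V_total = 25.85 - j155.1 V.
Step 3 — Convert to polar: |V_total| = 157.2 V, ∠V_total = -80.5°.

V_total = 157.2∠-80.5° V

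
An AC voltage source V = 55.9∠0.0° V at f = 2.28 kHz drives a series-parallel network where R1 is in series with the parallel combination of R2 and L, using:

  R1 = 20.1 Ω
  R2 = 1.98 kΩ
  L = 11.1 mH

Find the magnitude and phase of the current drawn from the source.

Step 1 — Angular frequency: ω = 2π·f = 2π·2280 = 1.433e+04 rad/s.
Step 2 — Component impedances:
  R1: Z = R = 20.1 Ω
  R2: Z = R = 1980 Ω
  L: Z = jωL = j·1.433e+04·0.0111 = 0 + j159 Ω
Step 3 — Parallel branch: R2 || L = 1/(1/R2 + 1/L) = 12.69 + j158 Ω.
Step 4 — Series with R1: Z_total = R1 + (R2 || L) = 32.79 + j158 Ω = 161.4∠78.3° Ω.
Step 5 — Source phasor: V = 55.9∠0.0° V = 55.9 V.
Step 6 — Ohm's law: I = V / Z_total = (55.9) / (32.79 + j158) = 0.07039 - j0.3392 A.
Step 7 — Convert to polar: |I| = 0.3464 A, ∠I = -78.3°.

I = 0.3464∠-78.3° A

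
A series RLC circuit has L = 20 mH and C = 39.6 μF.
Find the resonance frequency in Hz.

Step 1 — Resonance condition Im(Z)=0 gives ω₀ = 1/√(LC).
Step 2 — ω₀ = 1/√(0.02·3.96e-05) = 1124 rad/s.
Step 3 — f₀ = ω₀/(2π) = 178.8 Hz.

f₀ = 178.8 Hz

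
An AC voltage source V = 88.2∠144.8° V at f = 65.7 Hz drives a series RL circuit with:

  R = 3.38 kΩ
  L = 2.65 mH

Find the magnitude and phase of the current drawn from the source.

Step 1 — Angular frequency: ω = 2π·f = 2π·65.7 = 412.8 rad/s.
Step 2 — Component impedances:
  R: Z = R = 3380 Ω
  L: Z = jωL = j·412.8·0.00265 = 0 + j1.094 Ω
Step 3 — Series combination: Z_total = R + L = 3380 + j1.094 Ω = 3380∠0.0° Ω.
Step 4 — Source phasor: V = 88.2∠144.8° V = -72.07 + j50.84 V.
Step 5 — Ohm's law: I = V / Z_total = (-72.07 + j50.84) / (3380 + j1.094) = -0.02132 + j0.01505 A.
Step 6 — Convert to polar: |I| = 0.02609 A, ∠I = 144.8°.

I = 0.02609∠144.8° A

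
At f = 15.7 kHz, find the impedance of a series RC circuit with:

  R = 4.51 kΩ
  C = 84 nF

Step 1 — Angular frequency: ω = 2π·f = 2π·1.57e+04 = 9.865e+04 rad/s.
Step 2 — Component impedances:
  R: Z = R = 4510 Ω
  C: Z = 1/(jωC) = -j/(ω·C) = 0 - j120.7 Ω
Step 3 — Series combination: Z_total = R + C = 4510 - j120.7 Ω = 4512∠-1.5° Ω.

Z = 4510 - j120.7 Ω = 4512∠-1.5° Ω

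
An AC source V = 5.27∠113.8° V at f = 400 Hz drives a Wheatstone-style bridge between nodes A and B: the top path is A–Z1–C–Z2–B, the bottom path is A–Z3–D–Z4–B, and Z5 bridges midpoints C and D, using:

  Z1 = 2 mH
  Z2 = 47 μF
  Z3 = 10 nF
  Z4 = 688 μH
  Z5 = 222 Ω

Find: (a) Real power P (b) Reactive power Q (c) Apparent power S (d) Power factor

Step 1 — Angular frequency: ω = 2π·f = 2π·400 = 2513 rad/s.
Step 2 — Component impedances:
  Z1: Z = jωL = j·2513·0.002 = 0 + j5.027 Ω
  Z2: Z = 1/(jωC) = -j/(ω·C) = 0 - j8.466 Ω
  Z3: Z = 1/(jωC) = -j/(ω·C) = 0 - j3.979e+04 Ω
  Z4: Z = jωL = j·2513·0.000688 = 0 + j1.729 Ω
  Z5: Z = R = 222 Ω
Step 3 — Bridge requires nodal analysis (the Z5 bridge couples midpoints C and D, so the two paths cannot be reduced to a simple series/parallel combination). Setting node B to ground and injecting 1 A at node A, the 3-node admittance system at A, C, D solves to V_A = Z_AB = 0.3225 - j3.429 Ω = 3.444∠-84.6° Ω.
Step 4 — Source phasor: V = 5.27∠113.8° V = -2.127 + j4.822 V.
Step 5 — Current: I = V / Z = -1.452 - j0.4837 A = 1.53∠-161.6° A.
Step 6 — Complex power: S = V·I* = 0.755 - j8.028 VA.
Step 7 — Real power: P = Re(S) = 0.755 W.
Step 8 — Reactive power: Q = Im(S) = -8.028 VAR.
Step 9 — Apparent power: |S| = 8.064 VA.
Step 10 — Power factor: PF = P/|S| = 0.09363 (leading).

(a) P = 0.755 W  (b) Q = -8.028 VAR  (c) S = 8.064 VA  (d) PF = 0.09363 (leading)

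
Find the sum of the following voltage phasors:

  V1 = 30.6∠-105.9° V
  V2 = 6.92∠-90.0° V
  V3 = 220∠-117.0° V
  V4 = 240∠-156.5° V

Step 1 — Convert each phasor to rectangular form:
  V1 = 30.6·(cos(-105.9°) + j·sin(-105.9°)) = -8.383 - j29.43 V
  V2 = 6.92·(cos(-90.0°) + j·sin(-90.0°)) = 0 - j6.92 V
  V3 = 220·(cos(-117.0°) + j·sin(-117.0°)) = -99.88 - j196 V
  V4 = 240·(cos(-156.5°) + j·sin(-156.5°)) = -220.1 - j95.7 V
Step 2 — Sum components: V_total = -328.4 - j328.1 V.
Step 3 — Convert to polar: |V_total| = 464.2 V, ∠V_total = -135.0°.

V_total = 464.2∠-135.0° V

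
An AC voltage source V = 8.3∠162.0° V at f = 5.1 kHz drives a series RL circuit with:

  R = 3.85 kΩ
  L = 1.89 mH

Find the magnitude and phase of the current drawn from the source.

Step 1 — Angular frequency: ω = 2π·f = 2π·5100 = 3.204e+04 rad/s.
Step 2 — Component impedances:
  R: Z = R = 3850 Ω
  L: Z = jωL = j·3.204e+04·0.00189 = 0 + j60.56 Ω
Step 3 — Series combination: Z_total = R + L = 3850 + j60.56 Ω = 3850∠0.9° Ω.
Step 4 — Source phasor: V = 8.3∠162.0° V = -7.894 + j2.565 V.
Step 5 — Ohm's law: I = V / Z_total = (-7.894 + j2.565) / (3850 + j60.56) = -0.002039 + j0.0006983 A.
Step 6 — Convert to polar: |I| = 0.002156 A, ∠I = 161.1°.

I = 0.002156∠161.1° A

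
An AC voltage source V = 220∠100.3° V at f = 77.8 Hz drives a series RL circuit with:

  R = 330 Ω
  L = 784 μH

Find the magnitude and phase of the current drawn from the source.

Step 1 — Angular frequency: ω = 2π·f = 2π·77.8 = 488.8 rad/s.
Step 2 — Component impedances:
  R: Z = R = 330 Ω
  L: Z = jωL = j·488.8·0.000784 = 0 + j0.3832 Ω
Step 3 — Series combination: Z_total = R + L = 330 + j0.3832 Ω = 330∠0.1° Ω.
Step 4 — Source phasor: V = 220∠100.3° V = -39.34 + j216.5 V.
Step 5 — Ohm's law: I = V / Z_total = (-39.34 + j216.5) / (330 + j0.3832) = -0.1184 + j0.6561 A.
Step 6 — Convert to polar: |I| = 0.6667 A, ∠I = 100.2°.

I = 0.6667∠100.2° A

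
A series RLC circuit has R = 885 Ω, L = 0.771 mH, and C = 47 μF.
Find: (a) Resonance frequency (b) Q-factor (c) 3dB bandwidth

Step 1 — Resonance: ω₀ = 1/√(LC) = 1/√(0.000771·4.7e-05) = 5253 rad/s.
Step 2 — f₀ = ω₀/(2π) = 836.1 Hz.
Step 3 — Series Q: Q = ω₀L/R = 5253·0.000771/885 = 0.004577.
Step 4 — Bandwidth: Δω = ω₀/Q = 1.148e+06 rad/s; BW = Δω/(2π) = 1.827e+05 Hz.

(a) f₀ = 836.1 Hz  (b) Q = 0.004577  (c) BW = 1.827e+05 Hz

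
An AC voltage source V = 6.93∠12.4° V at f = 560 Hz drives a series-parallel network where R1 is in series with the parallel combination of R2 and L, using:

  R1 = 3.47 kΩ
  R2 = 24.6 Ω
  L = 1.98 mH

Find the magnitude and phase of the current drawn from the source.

Step 1 — Angular frequency: ω = 2π·f = 2π·560 = 3519 rad/s.
Step 2 — Component impedances:
  R1: Z = R = 3470 Ω
  R2: Z = R = 24.6 Ω
  L: Z = jωL = j·3519·0.00198 = 0 + j6.967 Ω
Step 3 — Parallel branch: R2 || L = 1/(1/R2 + 1/L) = 1.827 + j6.45 Ω.
Step 4 — Series with R1: Z_total = R1 + (R2 || L) = 3472 + j6.45 Ω = 3472∠0.1° Ω.
Step 5 — Source phasor: V = 6.93∠12.4° V = 6.768 + j1.488 V.
Step 6 — Ohm's law: I = V / Z_total = (6.768 + j1.488) / (3472 + j6.45) = 0.00195 + j0.000425 A.
Step 7 — Convert to polar: |I| = 0.001996 A, ∠I = 12.3°.

I = 0.001996∠12.3° A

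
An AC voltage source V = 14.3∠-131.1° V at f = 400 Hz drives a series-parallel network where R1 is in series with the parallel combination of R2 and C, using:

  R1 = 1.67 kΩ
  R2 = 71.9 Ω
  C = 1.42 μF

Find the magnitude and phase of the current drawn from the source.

Step 1 — Angular frequency: ω = 2π·f = 2π·400 = 2513 rad/s.
Step 2 — Component impedances:
  R1: Z = R = 1670 Ω
  R2: Z = R = 71.9 Ω
  C: Z = 1/(jωC) = -j/(ω·C) = 0 - j280.2 Ω
Step 3 — Parallel branch: R2 || C = 1/(1/R2 + 1/C) = 67.46 - j17.31 Ω.
Step 4 — Series with R1: Z_total = R1 + (R2 || C) = 1737 - j17.31 Ω = 1738∠-0.6° Ω.
Step 5 — Source phasor: V = 14.3∠-131.1° V = -9.4 - j10.78 V.
Step 6 — Ohm's law: I = V / Z_total = (-9.4 - j10.78) / (1737 - j17.31) = -0.005348 - j0.006255 A.
Step 7 — Convert to polar: |I| = 0.00823 A, ∠I = -130.5°.

I = 0.00823∠-130.5° A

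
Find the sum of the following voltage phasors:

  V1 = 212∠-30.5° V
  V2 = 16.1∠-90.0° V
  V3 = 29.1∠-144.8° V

Step 1 — Convert each phasor to rectangular form:
  V1 = 212·(cos(-30.5°) + j·sin(-30.5°)) = 182.7 - j107.6 V
  V2 = 16.1·(cos(-90.0°) + j·sin(-90.0°)) = 0 - j16.1 V
  V3 = 29.1·(cos(-144.8°) + j·sin(-144.8°)) = -23.78 - j16.77 V
Step 2 — Sum components: V_total = 158.9 - j140.5 V.
Step 3 — Convert to polar: |V_total| = 212.1 V, ∠V_total = -41.5°.

V_total = 212.1∠-41.5° V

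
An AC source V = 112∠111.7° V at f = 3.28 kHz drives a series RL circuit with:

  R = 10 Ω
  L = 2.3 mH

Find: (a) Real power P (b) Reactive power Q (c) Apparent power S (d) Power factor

Step 1 — Angular frequency: ω = 2π·f = 2π·3280 = 2.061e+04 rad/s.
Step 2 — Component impedances:
  R: Z = R = 10 Ω
  L: Z = jωL = j·2.061e+04·0.0023 = 0 + j47.4 Ω
Step 3 — Series combination: Z_total = R + L = 10 + j47.4 Ω = 48.44∠78.1° Ω.
Step 4 — Source phasor: V = 112∠111.7° V = -41.41 + j104.1 V.
Step 5 — Current: I = V / Z = 1.925 + j1.28 A = 2.312∠33.6° A.
Step 6 — Complex power: S = V·I* = 53.45 + j253.4 VA.
Step 7 — Real power: P = Re(S) = 53.45 W.
Step 8 — Reactive power: Q = Im(S) = 253.4 VAR.
Step 9 — Apparent power: |S| = 258.9 VA.
Step 10 — Power factor: PF = P/|S| = 0.2064 (lagging).

(a) P = 53.45 W  (b) Q = 253.4 VAR  (c) S = 258.9 VA  (d) PF = 0.2064 (lagging)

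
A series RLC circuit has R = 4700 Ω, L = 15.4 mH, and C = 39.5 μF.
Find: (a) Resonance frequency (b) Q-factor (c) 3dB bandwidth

Step 1 — Resonance: ω₀ = 1/√(LC) = 1/√(0.0154·3.95e-05) = 1282 rad/s.
Step 2 — f₀ = ω₀/(2π) = 204.1 Hz.
Step 3 — Series Q: Q = ω₀L/R = 1282·0.0154/4700 = 0.004201.
Step 4 — Bandwidth: Δω = ω₀/Q = 3.052e+05 rad/s; BW = Δω/(2π) = 4.857e+04 Hz.

(a) f₀ = 204.1 Hz  (b) Q = 0.004201  (c) BW = 4.857e+04 Hz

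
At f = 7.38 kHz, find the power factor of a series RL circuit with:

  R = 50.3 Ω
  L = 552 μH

Step 1 — Angular frequency: ω = 2π·f = 2π·7380 = 4.637e+04 rad/s.
Step 2 — Component impedances:
  R: Z = R = 50.3 Ω
  L: Z = jωL = j·4.637e+04·0.000552 = 0 + j25.6 Ω
Step 3 — Series combination: Z_total = R + L = 50.3 + j25.6 Ω = 56.44∠27.0° Ω.
Step 4 — Power factor: PF = cos(φ) = Re(Z)/|Z| = 50.3/56.44 = 0.8912.
Step 5 — Type: Im(Z) = 25.6 ⇒ lagging (phase φ = 27.0°).

PF = 0.8912 (lagging, φ = 27.0°)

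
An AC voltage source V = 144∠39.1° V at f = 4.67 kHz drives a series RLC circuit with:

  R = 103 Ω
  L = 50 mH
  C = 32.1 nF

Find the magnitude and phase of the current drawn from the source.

Step 1 — Angular frequency: ω = 2π·f = 2π·4670 = 2.934e+04 rad/s.
Step 2 — Component impedances:
  R: Z = R = 103 Ω
  L: Z = jωL = j·2.934e+04·0.05 = 0 + j1467 Ω
  C: Z = 1/(jωC) = -j/(ω·C) = 0 - j1062 Ω
Step 3 — Series combination: Z_total = R + L + C = 103 + j405.4 Ω = 418.3∠75.7° Ω.
Step 4 — Source phasor: V = 144∠39.1° V = 111.8 + j90.82 V.
Step 5 — Ohm's law: I = V / Z_total = (111.8 + j90.82) / (103 + j405.4) = 0.2762 - j0.2055 A.
Step 6 — Convert to polar: |I| = 0.3442 A, ∠I = -36.6°.

I = 0.3442∠-36.6° A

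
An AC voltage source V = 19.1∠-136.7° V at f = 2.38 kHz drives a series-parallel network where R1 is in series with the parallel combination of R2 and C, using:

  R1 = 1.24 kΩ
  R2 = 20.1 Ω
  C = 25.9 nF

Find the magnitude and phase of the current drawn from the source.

Step 1 — Angular frequency: ω = 2π·f = 2π·2380 = 1.495e+04 rad/s.
Step 2 — Component impedances:
  R1: Z = R = 1240 Ω
  R2: Z = R = 20.1 Ω
  C: Z = 1/(jωC) = -j/(ω·C) = 0 - j2582 Ω
Step 3 — Parallel branch: R2 || C = 1/(1/R2 + 1/C) = 20.1 - j0.1565 Ω.
Step 4 — Series with R1: Z_total = R1 + (R2 || C) = 1260 - j0.1565 Ω = 1260∠-0.0° Ω.
Step 5 — Source phasor: V = 19.1∠-136.7° V = -13.9 - j13.1 V.
Step 6 — Ohm's law: I = V / Z_total = (-13.9 - j13.1) / (1260 - j0.1565) = -0.01103 - j0.0104 A.
Step 7 — Convert to polar: |I| = 0.01516 A, ∠I = -136.7°.

I = 0.01516∠-136.7° A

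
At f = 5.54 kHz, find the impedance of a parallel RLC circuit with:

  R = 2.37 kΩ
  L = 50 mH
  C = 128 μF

Step 1 — Angular frequency: ω = 2π·f = 2π·5540 = 3.481e+04 rad/s.
Step 2 — Component impedances:
  R: Z = R = 2370 Ω
  L: Z = jωL = j·3.481e+04·0.05 = 0 + j1740 Ω
  C: Z = 1/(jωC) = -j/(ω·C) = 0 - j0.2244 Ω
Step 3 — Parallel combination: 1/Z_total = 1/R + 1/L + 1/C; Z_total = 2.126e-05 - j0.2245 Ω = 0.2245∠-90.0° Ω.

Z = 2.126e-05 - j0.2245 Ω = 0.2245∠-90.0° Ω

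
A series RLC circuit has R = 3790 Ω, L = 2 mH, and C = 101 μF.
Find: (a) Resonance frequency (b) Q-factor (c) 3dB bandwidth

Step 1 — Resonance condition Im(Z)=0 gives ω₀ = 1/√(LC).
Step 2 — ω₀ = 1/√(0.002·0.000101) = 2225 rad/s.
Step 3 — f₀ = ω₀/(2π) = 354.1 Hz.
Step 4 — Series Q: Q = ω₀L/R = 2225·0.002/3790 = 0.001174.
Step 5 — 3dB bandwidth: Δω = ω₀/Q = 1.895e+06 rad/s; BW = Δω/(2π) = 3.016e+05 Hz.

(a) f₀ = 354.1 Hz  (b) Q = 0.001174  (c) BW = 3.016e+05 Hz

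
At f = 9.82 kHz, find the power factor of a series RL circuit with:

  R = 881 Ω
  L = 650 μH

Step 1 — Angular frequency: ω = 2π·f = 2π·9820 = 6.17e+04 rad/s.
Step 2 — Component impedances:
  R: Z = R = 881 Ω
  L: Z = jωL = j·6.17e+04·0.00065 = 0 + j40.11 Ω
Step 3 — Series combination: Z_total = R + L = 881 + j40.11 Ω = 881.9∠2.6° Ω.
Step 4 — Power factor: PF = cos(φ) = Re(Z)/|Z| = 881/881.9 = 0.999.
Step 5 — Type: Im(Z) = 40.11 ⇒ lagging (phase φ = 2.6°).

PF = 0.999 (lagging, φ = 2.6°)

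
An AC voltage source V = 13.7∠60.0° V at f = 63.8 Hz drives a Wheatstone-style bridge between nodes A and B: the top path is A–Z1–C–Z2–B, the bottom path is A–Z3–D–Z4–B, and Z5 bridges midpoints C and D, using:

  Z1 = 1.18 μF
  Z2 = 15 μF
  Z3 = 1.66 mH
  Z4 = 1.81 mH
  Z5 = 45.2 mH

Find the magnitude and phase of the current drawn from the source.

Step 1 — Angular frequency: ω = 2π·f = 2π·63.8 = 400.9 rad/s.
Step 2 — Component impedances:
  Z1: Z = 1/(jωC) = -j/(ω·C) = 0 - j2114 Ω
  Z2: Z = 1/(jωC) = -j/(ω·C) = 0 - j166.3 Ω
  Z3: Z = jωL = j·400.9·0.00166 = 0 + j0.6654 Ω
  Z4: Z = jωL = j·400.9·0.00181 = 0 + j0.7256 Ω
  Z5: Z = jωL = j·400.9·0.0452 = 0 + j18.12 Ω
Step 3 — Bridge requires nodal analysis (the Z5 bridge couples midpoints C and D, so the two paths cannot be reduced to a simple series/parallel combination). Setting node B to ground and injecting 1 A at node A, the 3-node admittance system at A, C, D solves to V_A = Z_AB = 0 + j1.395 Ω = 1.395∠90.0° Ω.
Step 4 — Source phasor: V = 13.7∠60.0° V = 6.85 + j11.86 V.
Step 5 — Ohm's law: I = V / Z_total = (6.85 + j11.86) / (0 + j1.395) = 8.507 - j4.911 A.
Step 6 — Convert to polar: |I| = 9.823 A, ∠I = -30.0°.

I = 9.823∠-30.0° A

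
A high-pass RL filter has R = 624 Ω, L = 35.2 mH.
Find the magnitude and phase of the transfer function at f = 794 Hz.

Step 1 — Angular frequency: ω = 2π·794 = 4989 rad/s.
Step 2 — Transfer function: H(jω) = jωL/(R + jωL).
Step 3 — Numerator jωL = j·175.6; denominator R + jωL = 624 + j175.6.
Step 4 — H = 0.07339 + j0.2608.
Step 5 — Magnitude: |H| = 0.2709 (-11.3 dB); phase: φ = 74.3°.

|H| = 0.2709 (-11.3 dB), φ = 74.3°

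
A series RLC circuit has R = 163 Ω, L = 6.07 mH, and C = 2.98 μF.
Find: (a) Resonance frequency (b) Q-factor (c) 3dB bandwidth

Step 1 — Resonance: ω₀ = 1/√(LC) = 1/√(0.00607·2.98e-06) = 7435 rad/s.
Step 2 — f₀ = ω₀/(2π) = 1183 Hz.
Step 3 — Series Q: Q = ω₀L/R = 7435·0.00607/163 = 0.2769.
Step 4 — Bandwidth: Δω = ω₀/Q = 2.685e+04 rad/s; BW = Δω/(2π) = 4274 Hz.

(a) f₀ = 1183 Hz  (b) Q = 0.2769  (c) BW = 4274 Hz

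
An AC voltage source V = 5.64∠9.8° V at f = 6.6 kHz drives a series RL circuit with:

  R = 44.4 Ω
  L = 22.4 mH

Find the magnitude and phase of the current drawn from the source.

Step 1 — Angular frequency: ω = 2π·f = 2π·6600 = 4.147e+04 rad/s.
Step 2 — Component impedances:
  R: Z = R = 44.4 Ω
  L: Z = jωL = j·4.147e+04·0.0224 = 0 + j928.9 Ω
Step 3 — Series combination: Z_total = R + L = 44.4 + j928.9 Ω = 930∠87.3° Ω.
Step 4 — Source phasor: V = 5.64∠9.8° V = 5.558 + j0.96 V.
Step 5 — Ohm's law: I = V / Z_total = (5.558 + j0.96) / (44.4 + j928.9) = 0.001316 - j0.00592 A.
Step 6 — Convert to polar: |I| = 0.006065 A, ∠I = -77.5°.

I = 0.006065∠-77.5° A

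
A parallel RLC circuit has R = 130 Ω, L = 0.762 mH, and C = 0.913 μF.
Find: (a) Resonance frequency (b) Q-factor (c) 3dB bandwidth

Step 1 — Resonance: ω₀ = 1/√(LC) = 1/√(0.000762·9.13e-07) = 3.791e+04 rad/s.
Step 2 — f₀ = ω₀/(2π) = 6034 Hz.
Step 3 — Parallel Q: Q = R/(ω₀L) = 130/(3.791e+04·0.000762) = 4.5.
Step 4 — Bandwidth: Δω = ω₀/Q = 8425 rad/s; BW = Δω/(2π) = 1341 Hz.

(a) f₀ = 6034 Hz  (b) Q = 4.5  (c) BW = 1341 Hz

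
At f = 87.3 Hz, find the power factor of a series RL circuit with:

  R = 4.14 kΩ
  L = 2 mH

Step 1 — Angular frequency: ω = 2π·f = 2π·87.3 = 548.5 rad/s.
Step 2 — Component impedances:
  R: Z = R = 4140 Ω
  L: Z = jωL = j·548.5·0.002 = 0 + j1.097 Ω
Step 3 — Series combination: Z_total = R + L = 4140 + j1.097 Ω = 4140∠0.0° Ω.
Step 4 — Power factor: PF = cos(φ) = Re(Z)/|Z| = 4140/4140 = 1.
Step 5 — Type: Im(Z) = 1.097 ⇒ lagging (phase φ = 0.0°).

PF = 1 (lagging, φ = 0.0°)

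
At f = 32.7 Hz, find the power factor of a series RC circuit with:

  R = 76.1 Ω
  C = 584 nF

Step 1 — Angular frequency: ω = 2π·f = 2π·32.7 = 205.5 rad/s.
Step 2 — Component impedances:
  R: Z = R = 76.1 Ω
  C: Z = 1/(jωC) = -j/(ω·C) = 0 - j8334 Ω
Step 3 — Series combination: Z_total = R + C = 76.1 - j8334 Ω = 8334∠-89.5° Ω.
Step 4 — Power factor: PF = cos(φ) = Re(Z)/|Z| = 76.1/8334 = 0.009131.
Step 5 — Type: Im(Z) = -8334 ⇒ leading (phase φ = -89.5°).

PF = 0.009131 (leading, φ = -89.5°)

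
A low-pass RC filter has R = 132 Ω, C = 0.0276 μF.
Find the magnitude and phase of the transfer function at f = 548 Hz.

Step 1 — Angular frequency: ω = 2π·548 = 3443 rad/s.
Step 2 — Transfer function: H(jω) = 1/(1 + jωRC).
Step 3 — Denominator: 1 + jωRC = 1 + j·3443·132·2.76e-08 = 1 + j0.01254.
Step 4 — H = 0.9998 - j0.01254.
Step 5 — Magnitude: |H| = 0.9999 (-0.0 dB); phase: φ = -0.7°.

|H| = 0.9999 (-0.0 dB), φ = -0.7°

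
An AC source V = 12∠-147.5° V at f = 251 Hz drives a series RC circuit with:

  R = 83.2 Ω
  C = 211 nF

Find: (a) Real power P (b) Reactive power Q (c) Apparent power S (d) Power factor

Step 1 — Angular frequency: ω = 2π·f = 2π·251 = 1577 rad/s.
Step 2 — Component impedances:
  R: Z = R = 83.2 Ω
  C: Z = 1/(jωC) = -j/(ω·C) = 0 - j3005 Ω
Step 3 — Series combination: Z_total = R + C = 83.2 - j3005 Ω = 3006∠-88.4° Ω.
Step 4 — Source phasor: V = 12∠-147.5° V = -10.12 - j6.448 V.
Step 5 — Current: I = V / Z = 0.002051 - j0.003425 A = 0.003992∠-59.1° A.
Step 6 — Complex power: S = V·I* = 0.001326 - j0.04788 VA.
Step 7 — Real power: P = Re(S) = 0.001326 W.
Step 8 — Reactive power: Q = Im(S) = -0.04788 VAR.
Step 9 — Apparent power: |S| = 0.0479 VA.
Step 10 — Power factor: PF = P/|S| = 0.02768 (leading).

(a) P = 0.001326 W  (b) Q = -0.04788 VAR  (c) S = 0.0479 VA  (d) PF = 0.02768 (leading)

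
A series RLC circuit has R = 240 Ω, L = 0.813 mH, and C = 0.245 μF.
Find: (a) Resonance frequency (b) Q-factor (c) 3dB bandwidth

Step 1 — Resonance condition Im(Z)=0 gives ω₀ = 1/√(LC).
Step 2 — ω₀ = 1/√(0.000813·2.45e-07) = 7.086e+04 rad/s.
Step 3 — f₀ = ω₀/(2π) = 1.128e+04 Hz.
Step 4 — Series Q: Q = ω₀L/R = 7.086e+04·0.000813/240 = 0.24.
Step 5 — 3dB bandwidth: Δω = ω₀/Q = 2.952e+05 rad/s; BW = Δω/(2π) = 4.698e+04 Hz.

(a) f₀ = 1.128e+04 Hz  (b) Q = 0.24  (c) BW = 4.698e+04 Hz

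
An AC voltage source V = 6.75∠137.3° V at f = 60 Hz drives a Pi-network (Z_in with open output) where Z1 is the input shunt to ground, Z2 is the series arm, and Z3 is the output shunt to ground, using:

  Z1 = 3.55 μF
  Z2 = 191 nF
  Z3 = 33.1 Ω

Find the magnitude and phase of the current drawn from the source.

Step 1 — Angular frequency: ω = 2π·f = 2π·60 = 377 rad/s.
Step 2 — Component impedances:
  Z1: Z = 1/(jωC) = -j/(ω·C) = 0 - j747.2 Ω
  Z2: Z = 1/(jωC) = -j/(ω·C) = 0 - j1.389e+04 Ω
  Z3: Z = R = 33.1 Ω
Step 3 — With open output, the series arm Z2 and the output shunt Z3 appear in series to ground: Z2 + Z3 = 33.1 - j1.389e+04 Ω.
Step 4 — Parallel with input shunt Z1: Z_in = Z1 || (Z2 + Z3) = 0.08628 - j709.1 Ω = 709.1∠-90.0° Ω.
Step 5 — Source phasor: V = 6.75∠137.3° V = -4.961 + j4.578 V.
Step 6 — Ohm's law: I = V / Z_total = (-4.961 + j4.578) / (0.08628 - j709.1) = -0.006457 - j0.006995 A.
Step 7 — Convert to polar: |I| = 0.00952 A, ∠I = -132.7°.

I = 0.00952∠-132.7° A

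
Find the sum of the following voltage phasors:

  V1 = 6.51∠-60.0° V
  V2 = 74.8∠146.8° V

Step 1 — Convert each phasor to rectangular form:
  V1 = 6.51·(cos(-60.0°) + j·sin(-60.0°)) = 3.255 - j5.638 V
  V2 = 74.8·(cos(146.8°) + j·sin(146.8°)) = -62.59 + j40.96 V
Step 2 — Sum components: V_total = -59.33 + j35.32 V.
Step 3 — Convert to polar: |V_total| = 69.05 V, ∠V_total = 149.2°.

V_total = 69.05∠149.2° V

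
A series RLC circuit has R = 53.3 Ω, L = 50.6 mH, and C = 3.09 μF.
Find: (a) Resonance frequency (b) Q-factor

Step 1 — Resonance condition Im(Z)=0 gives ω₀ = 1/√(LC).
Step 2 — ω₀ = 1/√(0.0506·3.09e-06) = 2529 rad/s.
Step 3 — f₀ = ω₀/(2π) = 402.5 Hz.
Step 4 — Series Q: Q = ω₀L/R = 2529·0.0506/53.3 = 2.401.

(a) f₀ = 402.5 Hz  (b) Q = 2.401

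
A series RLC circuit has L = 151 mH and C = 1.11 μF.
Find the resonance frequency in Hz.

Step 1 — Resonance condition Im(Z)=0 gives ω₀ = 1/√(LC).
Step 2 — ω₀ = 1/√(0.151·1.11e-06) = 2443 rad/s.
Step 3 — f₀ = ω₀/(2π) = 388.7 Hz.

f₀ = 388.7 Hz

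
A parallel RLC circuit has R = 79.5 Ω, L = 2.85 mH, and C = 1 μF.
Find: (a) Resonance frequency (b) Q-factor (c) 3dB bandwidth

Step 1 — Resonance: ω₀ = 1/√(LC) = 1/√(0.00285·1e-06) = 1.873e+04 rad/s.
Step 2 — f₀ = ω₀/(2π) = 2981 Hz.
Step 3 — Parallel Q: Q = R/(ω₀L) = 79.5/(1.873e+04·0.00285) = 1.489.
Step 4 — Bandwidth: Δω = ω₀/Q = 1.258e+04 rad/s; BW = Δω/(2π) = 2002 Hz.

(a) f₀ = 2981 Hz  (b) Q = 1.489  (c) BW = 2002 Hz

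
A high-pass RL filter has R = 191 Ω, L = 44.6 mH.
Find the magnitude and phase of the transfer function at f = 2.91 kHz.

Step 1 — Angular frequency: ω = 2π·2910 = 1.828e+04 rad/s.
Step 2 — Transfer function: H(jω) = jωL/(R + jωL).
Step 3 — Numerator jωL = j·815.5; denominator R + jωL = 191 + j815.5.
Step 4 — H = 0.948 + j0.222.
Step 5 — Magnitude: |H| = 0.9736 (-0.2 dB); phase: φ = 13.2°.

|H| = 0.9736 (-0.2 dB), φ = 13.2°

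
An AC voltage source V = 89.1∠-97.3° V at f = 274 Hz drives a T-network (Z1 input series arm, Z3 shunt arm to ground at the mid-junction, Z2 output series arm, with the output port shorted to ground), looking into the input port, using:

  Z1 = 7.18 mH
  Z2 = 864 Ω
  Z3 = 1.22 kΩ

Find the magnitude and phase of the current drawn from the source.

Step 1 — Angular frequency: ω = 2π·f = 2π·274 = 1722 rad/s.
Step 2 — Component impedances:
  Z1: Z = jωL = j·1722·0.00718 = 0 + j12.36 Ω
  Z2: Z = R = 864 Ω
  Z3: Z = R = 1220 Ω
Step 3 — With the output port shorted to ground, the output series arm Z2 runs from the junction to ground; the shunt arm Z3 also runs from the junction to ground. They appear in parallel: Z3 || Z2 = 505.8 Ω.
Step 4 — Series with input arm Z1: Z_in = Z1 + (Z3 || Z2) = 505.8 + j12.36 Ω = 505.9∠1.4° Ω.
Step 5 — Source phasor: V = 89.1∠-97.3° V = -11.32 - j88.38 V.
Step 6 — Ohm's law: I = V / Z_total = (-11.32 - j88.38) / (505.8 + j12.36) = -0.02664 - j0.1741 A.
Step 7 — Convert to polar: |I| = 0.1761 A, ∠I = -98.7°.

I = 0.1761∠-98.7° A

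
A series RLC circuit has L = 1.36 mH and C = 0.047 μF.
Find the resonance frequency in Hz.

Step 1 — Resonance condition Im(Z)=0 gives ω₀ = 1/√(LC).
Step 2 — ω₀ = 1/√(0.00136·4.7e-08) = 1.251e+05 rad/s.
Step 3 — f₀ = ω₀/(2π) = 1.991e+04 Hz.

f₀ = 1.991e+04 Hz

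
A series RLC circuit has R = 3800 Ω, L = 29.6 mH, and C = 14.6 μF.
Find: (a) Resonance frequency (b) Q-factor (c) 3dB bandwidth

Step 1 — Resonance condition Im(Z)=0 gives ω₀ = 1/√(LC).
Step 2 — ω₀ = 1/√(0.0296·1.46e-05) = 1521 rad/s.
Step 3 — f₀ = ω₀/(2π) = 242.1 Hz.
Step 4 — Series Q: Q = ω₀L/R = 1521·0.0296/3800 = 0.01185.
Step 5 — 3dB bandwidth: Δω = ω₀/Q = 1.284e+05 rad/s; BW = Δω/(2π) = 2.043e+04 Hz.

(a) f₀ = 242.1 Hz  (b) Q = 0.01185  (c) BW = 2.043e+04 Hz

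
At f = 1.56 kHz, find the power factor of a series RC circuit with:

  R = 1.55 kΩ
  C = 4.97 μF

Step 1 — Angular frequency: ω = 2π·f = 2π·1560 = 9802 rad/s.
Step 2 — Component impedances:
  R: Z = R = 1550 Ω
  C: Z = 1/(jωC) = -j/(ω·C) = 0 - j20.53 Ω
Step 3 — Series combination: Z_total = R + C = 1550 - j20.53 Ω = 1550∠-0.8° Ω.
Step 4 — Power factor: PF = cos(φ) = Re(Z)/|Z| = 1550/1550.1 = 0.9999.
Step 5 — Type: Im(Z) = -20.53 ⇒ leading (phase φ = -0.8°).

PF = 0.9999 (leading, φ = -0.8°)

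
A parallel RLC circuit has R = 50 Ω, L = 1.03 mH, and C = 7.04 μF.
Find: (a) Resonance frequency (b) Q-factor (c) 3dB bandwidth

Step 1 — Resonance: ω₀ = 1/√(LC) = 1/√(0.00103·7.04e-06) = 1.174e+04 rad/s.
Step 2 — f₀ = ω₀/(2π) = 1869 Hz.
Step 3 — Parallel Q: Q = R/(ω₀L) = 50/(1.174e+04·0.00103) = 4.134.
Step 4 — Bandwidth: Δω = ω₀/Q = 2841 rad/s; BW = Δω/(2π) = 452.1 Hz.

(a) f₀ = 1869 Hz  (b) Q = 4.134  (c) BW = 452.1 Hz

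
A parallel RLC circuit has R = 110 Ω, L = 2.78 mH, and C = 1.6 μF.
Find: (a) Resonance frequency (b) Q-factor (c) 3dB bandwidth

Step 1 — Resonance: ω₀ = 1/√(LC) = 1/√(0.00278·1.6e-06) = 1.499e+04 rad/s.
Step 2 — f₀ = ω₀/(2π) = 2386 Hz.
Step 3 — Parallel Q: Q = R/(ω₀L) = 110/(1.499e+04·0.00278) = 2.639.
Step 4 — Bandwidth: Δω = ω₀/Q = 5682 rad/s; BW = Δω/(2π) = 904.3 Hz.

(a) f₀ = 2386 Hz  (b) Q = 2.639  (c) BW = 904.3 Hz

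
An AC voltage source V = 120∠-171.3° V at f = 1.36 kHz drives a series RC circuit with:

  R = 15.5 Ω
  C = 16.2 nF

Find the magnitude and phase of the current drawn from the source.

Step 1 — Angular frequency: ω = 2π·f = 2π·1360 = 8545 rad/s.
Step 2 — Component impedances:
  R: Z = R = 15.5 Ω
  C: Z = 1/(jωC) = -j/(ω·C) = 0 - j7224 Ω
Step 3 — Series combination: Z_total = R + C = 15.5 - j7224 Ω = 7224∠-89.9° Ω.
Step 4 — Source phasor: V = 120∠-171.3° V = -118.6 - j18.15 V.
Step 5 — Ohm's law: I = V / Z_total = (-118.6 - j18.15) / (15.5 - j7224) = 0.002477 - j0.01643 A.
Step 6 — Convert to polar: |I| = 0.01661 A, ∠I = -81.4°.

I = 0.01661∠-81.4° A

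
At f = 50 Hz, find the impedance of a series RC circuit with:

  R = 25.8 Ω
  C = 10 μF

Step 1 — Angular frequency: ω = 2π·f = 2π·50 = 314.2 rad/s.
Step 2 — Component impedances:
  R: Z = R = 25.8 Ω
  C: Z = 1/(jωC) = -j/(ω·C) = 0 - j318.3 Ω
Step 3 — Series combination: Z_total = R + C = 25.8 - j318.3 Ω = 319.4∠-85.4° Ω.

Z = 25.8 - j318.3 Ω = 319.4∠-85.4° Ω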